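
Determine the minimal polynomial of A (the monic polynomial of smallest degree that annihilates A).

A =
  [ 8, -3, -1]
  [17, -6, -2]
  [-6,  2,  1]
x^3 - 3*x^2 + 3*x - 1

The characteristic polynomial is χ_A(x) = (x - 1)^3, so the eigenvalues are known. The minimal polynomial is
  m_A(x) = Π_λ (x − λ)^{k_λ}
where k_λ is the size of the *largest* Jordan block for λ (equivalently, the smallest k with (A − λI)^k v = 0 for every generalised eigenvector v of λ).

  λ = 1: largest Jordan block has size 3, contributing (x − 1)^3

So m_A(x) = (x - 1)^3 = x^3 - 3*x^2 + 3*x - 1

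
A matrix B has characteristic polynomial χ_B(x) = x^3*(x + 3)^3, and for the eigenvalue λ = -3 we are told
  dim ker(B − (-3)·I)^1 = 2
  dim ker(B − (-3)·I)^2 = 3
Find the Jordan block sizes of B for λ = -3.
Block sizes for λ = -3: [2, 1]

From the dimensions of kernels of powers, the number of Jordan blocks of size at least j is d_j − d_{j−1} where d_j = dim ker(N^j) (with d_0 = 0). Computing the differences gives [2, 1].
The number of blocks of size exactly k is (#blocks of size ≥ k) − (#blocks of size ≥ k + 1), so the partition is: 1 block(s) of size 1, 1 block(s) of size 2.
In nonincreasing order the block sizes are [2, 1].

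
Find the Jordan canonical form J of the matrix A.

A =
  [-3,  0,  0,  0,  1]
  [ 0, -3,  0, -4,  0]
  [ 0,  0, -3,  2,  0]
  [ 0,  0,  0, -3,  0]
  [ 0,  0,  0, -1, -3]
J_3(-3) ⊕ J_1(-3) ⊕ J_1(-3)

The characteristic polynomial is
  det(x·I − A) = x^5 + 15*x^4 + 90*x^3 + 270*x^2 + 405*x + 243 = (x + 3)^5

Eigenvalues and multiplicities (the geometric multiplicity of λ is n − rank(A − λI), which equals the number of Jordan blocks for λ):
  λ = -3: algebraic multiplicity = 5, geometric multiplicity = 3

Determining the block sizes for each eigenvalue:
  λ = -3: with am = 5 and gm = 3, the partition is not yet determined (e.g. several partitions of 5 into 3 parts exist). Let N = A − (-3)·I. Computing rank(N^1) = 2, rank(N^2) = 1, rank(N^3) = 0; the number of blocks of size ≥ j is rank(N^{j−1}) − rank(N^j), giving [3, 1, 1]. So we have 1 block(s) of size 3, 2 block(s) of size 1 → block sizes [3, 1, 1]

Assembling the blocks gives a Jordan form
J =
  [-3,  1,  0,  0,  0]
  [ 0, -3,  1,  0,  0]
  [ 0,  0, -3,  0,  0]
  [ 0,  0,  0, -3,  0]
  [ 0,  0,  0,  0, -3]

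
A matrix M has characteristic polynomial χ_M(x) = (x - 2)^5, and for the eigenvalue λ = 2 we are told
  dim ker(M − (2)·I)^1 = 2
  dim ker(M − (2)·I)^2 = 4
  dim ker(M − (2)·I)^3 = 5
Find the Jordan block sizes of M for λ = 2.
Block sizes for λ = 2: [3, 2]

From the dimensions of kernels of powers, the number of Jordan blocks of size at least j is d_j − d_{j−1} where d_j = dim ker(N^j) (with d_0 = 0). Computing the differences gives [2, 2, 1].
The number of blocks of size exactly k is (#blocks of size ≥ k) − (#blocks of size ≥ k + 1), so the partition is: 1 block(s) of size 2, 1 block(s) of size 3.
In nonincreasing order the block sizes are [3, 2].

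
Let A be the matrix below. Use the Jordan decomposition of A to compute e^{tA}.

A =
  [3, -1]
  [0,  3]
e^{tA} =
  [exp(3*t), -t*exp(3*t)]
  [0, exp(3*t)]

Strategy: write A = P · J · P⁻¹ where J is a Jordan canonical form, so e^{tA} = P · e^{tJ} · P⁻¹, and e^{tJ} can be computed block-by-block.

A has Jordan form
J =
  [3, 1]
  [0, 3]
(up to reordering of blocks).

Per-block formulas:
  For a 2×2 Jordan block J_2(3): exp(t · J_2(3)) = e^(3t)·(I + t·N), where N is the 2×2 nilpotent shift.

After assembling e^{tJ} and conjugating by P, we get:

e^{tA} =
  [exp(3*t), -t*exp(3*t)]
  [0, exp(3*t)]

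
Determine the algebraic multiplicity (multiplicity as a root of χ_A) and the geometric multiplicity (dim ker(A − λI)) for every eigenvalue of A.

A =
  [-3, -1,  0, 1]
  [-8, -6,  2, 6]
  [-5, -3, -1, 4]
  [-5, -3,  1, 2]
λ = -2: alg = 4, geom = 2

Step 1 — factor the characteristic polynomial to read off the algebraic multiplicities:
  χ_A(x) = (x + 2)^4

Step 2 — compute geometric multiplicities via the rank-nullity identity g(λ) = n − rank(A − λI):
  rank(A − (-2)·I) = 2, so dim ker(A − (-2)·I) = n − 2 = 2

Summary:
  λ = -2: algebraic multiplicity = 4, geometric multiplicity = 2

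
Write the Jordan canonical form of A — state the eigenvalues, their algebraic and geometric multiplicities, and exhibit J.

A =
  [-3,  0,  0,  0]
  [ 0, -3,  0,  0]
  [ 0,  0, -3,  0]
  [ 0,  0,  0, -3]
J_1(-3) ⊕ J_1(-3) ⊕ J_1(-3) ⊕ J_1(-3)

The characteristic polynomial is
  det(x·I − A) = x^4 + 12*x^3 + 54*x^2 + 108*x + 81 = (x + 3)^4

Eigenvalues and multiplicities (the geometric multiplicity of λ is n − rank(A − λI), which equals the number of Jordan blocks for λ):
  λ = -3: algebraic multiplicity = 4, geometric multiplicity = 4

Determining the block sizes for each eigenvalue:
  λ = -3: gm = am = 4, so every block has size 1 → block sizes [1, 1, 1, 1]

Assembling the blocks gives a Jordan form
J =
  [-3,  0,  0,  0]
  [ 0, -3,  0,  0]
  [ 0,  0, -3,  0]
  [ 0,  0,  0, -3]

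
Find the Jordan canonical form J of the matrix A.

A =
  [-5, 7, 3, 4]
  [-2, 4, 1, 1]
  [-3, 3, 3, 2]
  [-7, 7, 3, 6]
J_3(2) ⊕ J_1(2)

The characteristic polynomial is
  det(x·I − A) = x^4 - 8*x^3 + 24*x^2 - 32*x + 16 = (x - 2)^4

Eigenvalues and multiplicities (the geometric multiplicity of λ is n − rank(A − λI), which equals the number of Jordan blocks for λ):
  λ = 2: algebraic multiplicity = 4, geometric multiplicity = 2

Determining the block sizes for each eigenvalue:
  λ = 2: with am = 4 and gm = 2, the partition is not yet determined (e.g. several partitions of 4 into 2 parts exist). Let N = A − (2)·I. Computing rank(N^1) = 2, rank(N^2) = 1, rank(N^3) = 0; the number of blocks of size ≥ j is rank(N^{j−1}) − rank(N^j), giving [2, 1, 1]. So we have 1 block(s) of size 3, 1 block(s) of size 1 → block sizes [3, 1]

Assembling the blocks gives a Jordan form
J =
  [2, 1, 0, 0]
  [0, 2, 1, 0]
  [0, 0, 2, 0]
  [0, 0, 0, 2]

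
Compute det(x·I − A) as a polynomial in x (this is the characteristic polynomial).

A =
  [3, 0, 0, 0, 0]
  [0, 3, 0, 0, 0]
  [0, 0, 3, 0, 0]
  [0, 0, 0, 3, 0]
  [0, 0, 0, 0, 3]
x^5 - 15*x^4 + 90*x^3 - 270*x^2 + 405*x - 243

Expanding det(x·I − A) (e.g. by cofactor expansion or by noting that A is similar to its Jordan form J, which has the same characteristic polynomial as A) gives
  χ_A(x) = x^5 - 15*x^4 + 90*x^3 - 270*x^2 + 405*x - 243
which factors as (x - 3)^5. The eigenvalues (with algebraic multiplicities) are λ = 3 with multiplicity 5.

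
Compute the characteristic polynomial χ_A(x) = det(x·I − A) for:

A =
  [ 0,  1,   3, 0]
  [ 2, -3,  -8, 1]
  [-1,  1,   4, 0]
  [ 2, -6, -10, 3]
x^4 - 4*x^3 + 6*x^2 - 4*x + 1

Expanding det(x·I − A) (e.g. by cofactor expansion or by noting that A is similar to its Jordan form J, which has the same characteristic polynomial as A) gives
  χ_A(x) = x^4 - 4*x^3 + 6*x^2 - 4*x + 1
which factors as (x - 1)^4. The eigenvalues (with algebraic multiplicities) are λ = 1 with multiplicity 4.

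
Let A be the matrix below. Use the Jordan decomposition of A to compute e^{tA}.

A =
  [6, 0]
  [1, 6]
e^{tA} =
  [exp(6*t), 0]
  [t*exp(6*t), exp(6*t)]

Strategy: write A = P · J · P⁻¹ where J is a Jordan canonical form, so e^{tA} = P · e^{tJ} · P⁻¹, and e^{tJ} can be computed block-by-block.

A has Jordan form
J =
  [6, 1]
  [0, 6]
(up to reordering of blocks).

Per-block formulas:
  For a 2×2 Jordan block J_2(6): exp(t · J_2(6)) = e^(6t)·(I + t·N), where N is the 2×2 nilpotent shift.

After assembling e^{tJ} and conjugating by P, we get:

e^{tA} =
  [exp(6*t), 0]
  [t*exp(6*t), exp(6*t)]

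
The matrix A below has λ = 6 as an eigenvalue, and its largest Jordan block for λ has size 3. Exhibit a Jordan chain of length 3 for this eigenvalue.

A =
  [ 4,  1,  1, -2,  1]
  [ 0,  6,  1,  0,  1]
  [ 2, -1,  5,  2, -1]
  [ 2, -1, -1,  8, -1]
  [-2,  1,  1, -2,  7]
A Jordan chain for λ = 6 of length 3:
v_1 = (1, 0, -1, -1, 1)ᵀ
v_2 = (1, 1, -1, -1, 1)ᵀ
v_3 = (0, 0, 1, 0, 0)ᵀ

Let N = A − (6)·I. We want v_3 with N^3 v_3 = 0 but N^2 v_3 ≠ 0; then v_{j-1} := N · v_j for j = 3, …, 2.

Pick v_3 = (0, 0, 1, 0, 0)ᵀ.
Then v_2 = N · v_3 = (1, 1, -1, -1, 1)ᵀ.
Then v_1 = N · v_2 = (1, 0, -1, -1, 1)ᵀ.

Sanity check: (A − (6)·I) v_1 = (0, 0, 0, 0, 0)ᵀ = 0. ✓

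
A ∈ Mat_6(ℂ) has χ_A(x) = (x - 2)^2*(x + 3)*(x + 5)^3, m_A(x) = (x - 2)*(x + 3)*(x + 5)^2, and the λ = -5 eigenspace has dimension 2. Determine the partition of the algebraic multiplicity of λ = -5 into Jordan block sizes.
Block sizes for λ = -5: [2, 1]

Step 1 — from the characteristic polynomial, algebraic multiplicity of λ = -5 is 3. From dim ker(A − (-5)·I) = 2, there are exactly 2 Jordan blocks for λ = -5.
Step 2 — from the minimal polynomial, the factor (x + 5)^2 tells us the largest block for λ = -5 has size 2.
Step 3 — with total size 3, 2 blocks, and largest block 2, the block sizes (in nonincreasing order) are [2, 1].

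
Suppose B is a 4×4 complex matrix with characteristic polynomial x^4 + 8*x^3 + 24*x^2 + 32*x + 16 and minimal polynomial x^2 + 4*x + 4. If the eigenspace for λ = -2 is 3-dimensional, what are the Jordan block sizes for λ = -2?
Block sizes for λ = -2: [2, 1, 1]

Step 1 — from the characteristic polynomial, algebraic multiplicity of λ = -2 is 4. From dim ker(B − (-2)·I) = 3, there are exactly 3 Jordan blocks for λ = -2.
Step 2 — from the minimal polynomial, the factor (x + 2)^2 tells us the largest block for λ = -2 has size 2.
Step 3 — with total size 4, 3 blocks, and largest block 2, the block sizes (in nonincreasing order) are [2, 1, 1].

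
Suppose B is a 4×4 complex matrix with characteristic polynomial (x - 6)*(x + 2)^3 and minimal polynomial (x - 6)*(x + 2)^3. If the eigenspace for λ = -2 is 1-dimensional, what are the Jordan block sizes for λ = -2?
Block sizes for λ = -2: [3]

Step 1 — from the characteristic polynomial, algebraic multiplicity of λ = -2 is 3. From dim ker(B − (-2)·I) = 1, there are exactly 1 Jordan blocks for λ = -2.
Step 2 — from the minimal polynomial, the factor (x + 2)^3 tells us the largest block for λ = -2 has size 3.
Step 3 — with total size 3, 1 blocks, and largest block 3, the block sizes (in nonincreasing order) are [3].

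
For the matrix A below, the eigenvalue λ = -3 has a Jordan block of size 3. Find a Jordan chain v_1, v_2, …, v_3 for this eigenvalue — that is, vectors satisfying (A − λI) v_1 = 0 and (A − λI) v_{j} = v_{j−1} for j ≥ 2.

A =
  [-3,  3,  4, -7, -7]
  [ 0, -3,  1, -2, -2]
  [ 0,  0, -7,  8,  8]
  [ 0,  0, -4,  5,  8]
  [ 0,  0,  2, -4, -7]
A Jordan chain for λ = -3 of length 3:
v_1 = (1, 0, 0, 0, 0)ᵀ
v_2 = (4, 1, -4, -4, 2)ᵀ
v_3 = (0, 0, 1, 0, 0)ᵀ

Let N = A − (-3)·I. We want v_3 with N^3 v_3 = 0 but N^2 v_3 ≠ 0; then v_{j-1} := N · v_j for j = 3, …, 2.

Pick v_3 = (0, 0, 1, 0, 0)ᵀ.
Then v_2 = N · v_3 = (4, 1, -4, -4, 2)ᵀ.
Then v_1 = N · v_2 = (1, 0, 0, 0, 0)ᵀ.

Sanity check: (A − (-3)·I) v_1 = (0, 0, 0, 0, 0)ᵀ = 0. ✓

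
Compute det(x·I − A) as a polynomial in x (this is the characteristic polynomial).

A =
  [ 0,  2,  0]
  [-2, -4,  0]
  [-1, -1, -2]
x^3 + 6*x^2 + 12*x + 8

Expanding det(x·I − A) (e.g. by cofactor expansion or by noting that A is similar to its Jordan form J, which has the same characteristic polynomial as A) gives
  χ_A(x) = x^3 + 6*x^2 + 12*x + 8
which factors as (x + 2)^3. The eigenvalues (with algebraic multiplicities) are λ = -2 with multiplicity 3.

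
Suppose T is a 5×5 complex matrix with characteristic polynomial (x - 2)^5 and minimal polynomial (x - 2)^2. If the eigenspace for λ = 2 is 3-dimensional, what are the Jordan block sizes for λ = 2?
Block sizes for λ = 2: [2, 2, 1]

Step 1 — from the characteristic polynomial, algebraic multiplicity of λ = 2 is 5. From dim ker(T − (2)·I) = 3, there are exactly 3 Jordan blocks for λ = 2.
Step 2 — from the minimal polynomial, the factor (x − 2)^2 tells us the largest block for λ = 2 has size 2.
Step 3 — with total size 5, 3 blocks, and largest block 2, the block sizes (in nonincreasing order) are [2, 2, 1].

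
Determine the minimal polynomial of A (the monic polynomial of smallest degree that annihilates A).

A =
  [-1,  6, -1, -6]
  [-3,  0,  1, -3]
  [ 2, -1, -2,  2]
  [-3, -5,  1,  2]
x^4 + x^3 - 18*x^2 - 52*x - 40

The characteristic polynomial is χ_A(x) = (x - 5)*(x + 2)^3, so the eigenvalues are known. The minimal polynomial is
  m_A(x) = Π_λ (x − λ)^{k_λ}
where k_λ is the size of the *largest* Jordan block for λ (equivalently, the smallest k with (A − λI)^k v = 0 for every generalised eigenvector v of λ).

  λ = -2: largest Jordan block has size 3, contributing (x + 2)^3
  λ = 5: largest Jordan block has size 1, contributing (x − 5)

So m_A(x) = (x - 5)*(x + 2)^3 = x^4 + x^3 - 18*x^2 - 52*x - 40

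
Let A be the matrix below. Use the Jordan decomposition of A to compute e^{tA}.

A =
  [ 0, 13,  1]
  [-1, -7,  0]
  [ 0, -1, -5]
e^{tA} =
  [3*t^2*exp(-4*t)/2 + 4*t*exp(-4*t) + exp(-4*t), 6*t^2*exp(-4*t) + 13*t*exp(-4*t), 3*t^2*exp(-4*t)/2 + t*exp(-4*t)]
  [-t^2*exp(-4*t)/2 - t*exp(-4*t), -2*t^2*exp(-4*t) - 3*t*exp(-4*t) + exp(-4*t), -t^2*exp(-4*t)/2]
  [t^2*exp(-4*t)/2, 2*t^2*exp(-4*t) - t*exp(-4*t), t^2*exp(-4*t)/2 - t*exp(-4*t) + exp(-4*t)]

Strategy: write A = P · J · P⁻¹ where J is a Jordan canonical form, so e^{tA} = P · e^{tJ} · P⁻¹, and e^{tJ} can be computed block-by-block.

A has Jordan form
J =
  [-4,  1,  0]
  [ 0, -4,  1]
  [ 0,  0, -4]
(up to reordering of blocks).

Per-block formulas:
  For a 3×3 Jordan block J_3(-4): exp(t · J_3(-4)) = e^(-4t)·(I + t·N + (t^2/2)·N^2), where N is the 3×3 nilpotent shift.

After assembling e^{tJ} and conjugating by P, we get:

e^{tA} =
  [3*t^2*exp(-4*t)/2 + 4*t*exp(-4*t) + exp(-4*t), 6*t^2*exp(-4*t) + 13*t*exp(-4*t), 3*t^2*exp(-4*t)/2 + t*exp(-4*t)]
  [-t^2*exp(-4*t)/2 - t*exp(-4*t), -2*t^2*exp(-4*t) - 3*t*exp(-4*t) + exp(-4*t), -t^2*exp(-4*t)/2]
  [t^2*exp(-4*t)/2, 2*t^2*exp(-4*t) - t*exp(-4*t), t^2*exp(-4*t)/2 - t*exp(-4*t) + exp(-4*t)]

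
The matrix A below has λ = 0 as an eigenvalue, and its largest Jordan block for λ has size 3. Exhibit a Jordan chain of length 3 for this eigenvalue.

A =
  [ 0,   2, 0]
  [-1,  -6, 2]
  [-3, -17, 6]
A Jordan chain for λ = 0 of length 3:
v_1 = (-2, 0, -1)ᵀ
v_2 = (0, -1, -3)ᵀ
v_3 = (1, 0, 0)ᵀ

Let N = A − (0)·I. We want v_3 with N^3 v_3 = 0 but N^2 v_3 ≠ 0; then v_{j-1} := N · v_j for j = 3, …, 2.

Pick v_3 = (1, 0, 0)ᵀ.
Then v_2 = N · v_3 = (0, -1, -3)ᵀ.
Then v_1 = N · v_2 = (-2, 0, -1)ᵀ.

Sanity check: (A − (0)·I) v_1 = (0, 0, 0)ᵀ = 0. ✓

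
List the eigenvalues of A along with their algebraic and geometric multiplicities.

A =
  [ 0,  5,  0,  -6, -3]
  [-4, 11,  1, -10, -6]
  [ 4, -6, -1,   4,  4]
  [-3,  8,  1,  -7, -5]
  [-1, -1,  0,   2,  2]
λ = 1: alg = 5, geom = 2

Step 1 — factor the characteristic polynomial to read off the algebraic multiplicities:
  χ_A(x) = (x - 1)^5

Step 2 — compute geometric multiplicities via the rank-nullity identity g(λ) = n − rank(A − λI):
  rank(A − (1)·I) = 3, so dim ker(A − (1)·I) = n − 3 = 2

Summary:
  λ = 1: algebraic multiplicity = 5, geometric multiplicity = 2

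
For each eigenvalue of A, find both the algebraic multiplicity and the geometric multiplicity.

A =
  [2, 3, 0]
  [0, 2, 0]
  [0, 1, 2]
λ = 2: alg = 3, geom = 2

Step 1 — factor the characteristic polynomial to read off the algebraic multiplicities:
  χ_A(x) = (x - 2)^3

Step 2 — compute geometric multiplicities via the rank-nullity identity g(λ) = n − rank(A − λI):
  rank(A − (2)·I) = 1, so dim ker(A − (2)·I) = n − 1 = 2

Summary:
  λ = 2: algebraic multiplicity = 3, geometric multiplicity = 2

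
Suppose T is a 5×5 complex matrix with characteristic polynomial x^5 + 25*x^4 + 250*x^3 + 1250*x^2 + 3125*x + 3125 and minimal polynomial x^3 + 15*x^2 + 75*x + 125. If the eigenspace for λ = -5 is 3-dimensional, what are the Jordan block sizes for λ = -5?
Block sizes for λ = -5: [3, 1, 1]

Step 1 — from the characteristic polynomial, algebraic multiplicity of λ = -5 is 5. From dim ker(T − (-5)·I) = 3, there are exactly 3 Jordan blocks for λ = -5.
Step 2 — from the minimal polynomial, the factor (x + 5)^3 tells us the largest block for λ = -5 has size 3.
Step 3 — with total size 5, 3 blocks, and largest block 3, the block sizes (in nonincreasing order) are [3, 1, 1].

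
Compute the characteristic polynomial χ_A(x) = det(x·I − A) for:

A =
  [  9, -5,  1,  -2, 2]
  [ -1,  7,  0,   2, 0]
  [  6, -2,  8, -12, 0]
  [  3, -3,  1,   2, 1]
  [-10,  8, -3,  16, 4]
x^5 - 30*x^4 + 360*x^3 - 2160*x^2 + 6480*x - 7776

Expanding det(x·I − A) (e.g. by cofactor expansion or by noting that A is similar to its Jordan form J, which has the same characteristic polynomial as A) gives
  χ_A(x) = x^5 - 30*x^4 + 360*x^3 - 2160*x^2 + 6480*x - 7776
which factors as (x - 6)^5. The eigenvalues (with algebraic multiplicities) are λ = 6 with multiplicity 5.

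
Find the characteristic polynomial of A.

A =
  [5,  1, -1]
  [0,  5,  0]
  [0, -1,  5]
x^3 - 15*x^2 + 75*x - 125

Expanding det(x·I − A) (e.g. by cofactor expansion or by noting that A is similar to its Jordan form J, which has the same characteristic polynomial as A) gives
  χ_A(x) = x^3 - 15*x^2 + 75*x - 125
which factors as (x - 5)^3. The eigenvalues (with algebraic multiplicities) are λ = 5 with multiplicity 3.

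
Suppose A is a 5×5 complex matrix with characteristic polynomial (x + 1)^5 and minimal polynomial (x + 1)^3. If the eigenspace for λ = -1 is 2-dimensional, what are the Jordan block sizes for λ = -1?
Block sizes for λ = -1: [3, 2]

Step 1 — from the characteristic polynomial, algebraic multiplicity of λ = -1 is 5. From dim ker(A − (-1)·I) = 2, there are exactly 2 Jordan blocks for λ = -1.
Step 2 — from the minimal polynomial, the factor (x + 1)^3 tells us the largest block for λ = -1 has size 3.
Step 3 — with total size 5, 2 blocks, and largest block 3, the block sizes (in nonincreasing order) are [3, 2].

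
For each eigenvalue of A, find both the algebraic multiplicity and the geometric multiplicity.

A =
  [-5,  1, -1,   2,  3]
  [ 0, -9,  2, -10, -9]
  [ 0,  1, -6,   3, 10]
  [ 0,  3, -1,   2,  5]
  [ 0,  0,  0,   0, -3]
λ = -5: alg = 3, geom = 1; λ = -3: alg = 2, geom = 1

Step 1 — factor the characteristic polynomial to read off the algebraic multiplicities:
  χ_A(x) = (x + 3)^2*(x + 5)^3

Step 2 — compute geometric multiplicities via the rank-nullity identity g(λ) = n − rank(A − λI):
  rank(A − (-5)·I) = 4, so dim ker(A − (-5)·I) = n − 4 = 1
  rank(A − (-3)·I) = 4, so dim ker(A − (-3)·I) = n − 4 = 1

Summary:
  λ = -5: algebraic multiplicity = 3, geometric multiplicity = 1
  λ = -3: algebraic multiplicity = 2, geometric multiplicity = 1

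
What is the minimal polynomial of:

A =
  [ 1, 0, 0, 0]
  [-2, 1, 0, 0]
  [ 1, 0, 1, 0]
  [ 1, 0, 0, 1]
x^2 - 2*x + 1

The characteristic polynomial is χ_A(x) = (x - 1)^4, so the eigenvalues are known. The minimal polynomial is
  m_A(x) = Π_λ (x − λ)^{k_λ}
where k_λ is the size of the *largest* Jordan block for λ (equivalently, the smallest k with (A − λI)^k v = 0 for every generalised eigenvector v of λ).

  λ = 1: largest Jordan block has size 2, contributing (x − 1)^2

So m_A(x) = (x - 1)^2 = x^2 - 2*x + 1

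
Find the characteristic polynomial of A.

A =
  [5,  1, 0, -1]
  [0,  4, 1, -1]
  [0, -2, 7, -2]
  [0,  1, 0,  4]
x^4 - 20*x^3 + 150*x^2 - 500*x + 625

Expanding det(x·I − A) (e.g. by cofactor expansion or by noting that A is similar to its Jordan form J, which has the same characteristic polynomial as A) gives
  χ_A(x) = x^4 - 20*x^3 + 150*x^2 - 500*x + 625
which factors as (x - 5)^4. The eigenvalues (with algebraic multiplicities) are λ = 5 with multiplicity 4.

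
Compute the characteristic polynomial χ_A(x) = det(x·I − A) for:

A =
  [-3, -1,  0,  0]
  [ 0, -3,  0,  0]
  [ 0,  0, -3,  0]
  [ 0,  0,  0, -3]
x^4 + 12*x^3 + 54*x^2 + 108*x + 81

Expanding det(x·I − A) (e.g. by cofactor expansion or by noting that A is similar to its Jordan form J, which has the same characteristic polynomial as A) gives
  χ_A(x) = x^4 + 12*x^3 + 54*x^2 + 108*x + 81
which factors as (x + 3)^4. The eigenvalues (with algebraic multiplicities) are λ = -3 with multiplicity 4.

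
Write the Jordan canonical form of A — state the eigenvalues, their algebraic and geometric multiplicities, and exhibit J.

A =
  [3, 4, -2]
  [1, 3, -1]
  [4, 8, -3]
J_2(1) ⊕ J_1(1)

The characteristic polynomial is
  det(x·I − A) = x^3 - 3*x^2 + 3*x - 1 = (x - 1)^3

Eigenvalues and multiplicities (the geometric multiplicity of λ is n − rank(A − λI), which equals the number of Jordan blocks for λ):
  λ = 1: algebraic multiplicity = 3, geometric multiplicity = 2

Determining the block sizes for each eigenvalue:
  λ = 1: 2 blocks summing to 3 forces exactly one block of size 2 and the rest size 1 → block sizes [2, 1]

Assembling the blocks gives a Jordan form
J =
  [1, 1, 0]
  [0, 1, 0]
  [0, 0, 1]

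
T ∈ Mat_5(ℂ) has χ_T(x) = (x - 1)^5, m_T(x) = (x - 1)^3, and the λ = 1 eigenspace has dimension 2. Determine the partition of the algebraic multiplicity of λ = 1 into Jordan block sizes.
Block sizes for λ = 1: [3, 2]

Step 1 — from the characteristic polynomial, algebraic multiplicity of λ = 1 is 5. From dim ker(T − (1)·I) = 2, there are exactly 2 Jordan blocks for λ = 1.
Step 2 — from the minimal polynomial, the factor (x − 1)^3 tells us the largest block for λ = 1 has size 3.
Step 3 — with total size 5, 2 blocks, and largest block 3, the block sizes (in nonincreasing order) are [3, 2].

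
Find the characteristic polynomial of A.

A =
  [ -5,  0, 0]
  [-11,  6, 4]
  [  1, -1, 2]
x^3 - 3*x^2 - 24*x + 80

Expanding det(x·I − A) (e.g. by cofactor expansion or by noting that A is similar to its Jordan form J, which has the same characteristic polynomial as A) gives
  χ_A(x) = x^3 - 3*x^2 - 24*x + 80
which factors as (x - 4)^2*(x + 5). The eigenvalues (with algebraic multiplicities) are λ = -5 with multiplicity 1, λ = 4 with multiplicity 2.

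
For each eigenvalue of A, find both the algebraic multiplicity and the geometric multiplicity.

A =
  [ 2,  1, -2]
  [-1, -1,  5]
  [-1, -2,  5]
λ = 2: alg = 3, geom = 1

Step 1 — factor the characteristic polynomial to read off the algebraic multiplicities:
  χ_A(x) = (x - 2)^3

Step 2 — compute geometric multiplicities via the rank-nullity identity g(λ) = n − rank(A − λI):
  rank(A − (2)·I) = 2, so dim ker(A − (2)·I) = n − 2 = 1

Summary:
  λ = 2: algebraic multiplicity = 3, geometric multiplicity = 1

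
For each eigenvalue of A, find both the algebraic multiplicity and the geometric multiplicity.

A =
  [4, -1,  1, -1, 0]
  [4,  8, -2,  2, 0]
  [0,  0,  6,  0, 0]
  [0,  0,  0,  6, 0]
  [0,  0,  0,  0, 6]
λ = 6: alg = 5, geom = 4

Step 1 — factor the characteristic polynomial to read off the algebraic multiplicities:
  χ_A(x) = (x - 6)^5

Step 2 — compute geometric multiplicities via the rank-nullity identity g(λ) = n − rank(A − λI):
  rank(A − (6)·I) = 1, so dim ker(A − (6)·I) = n − 1 = 4

Summary:
  λ = 6: algebraic multiplicity = 5, geometric multiplicity = 4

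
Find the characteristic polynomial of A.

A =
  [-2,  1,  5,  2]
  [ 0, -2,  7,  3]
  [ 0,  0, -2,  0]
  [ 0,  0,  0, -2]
x^4 + 8*x^3 + 24*x^2 + 32*x + 16

Expanding det(x·I − A) (e.g. by cofactor expansion or by noting that A is similar to its Jordan form J, which has the same characteristic polynomial as A) gives
  χ_A(x) = x^4 + 8*x^3 + 24*x^2 + 32*x + 16
which factors as (x + 2)^4. The eigenvalues (with algebraic multiplicities) are λ = -2 with multiplicity 4.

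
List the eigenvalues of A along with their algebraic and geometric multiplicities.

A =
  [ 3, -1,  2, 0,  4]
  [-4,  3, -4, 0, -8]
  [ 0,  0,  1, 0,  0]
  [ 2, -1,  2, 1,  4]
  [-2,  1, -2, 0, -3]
λ = 1: alg = 5, geom = 4

Step 1 — factor the characteristic polynomial to read off the algebraic multiplicities:
  χ_A(x) = (x - 1)^5

Step 2 — compute geometric multiplicities via the rank-nullity identity g(λ) = n − rank(A − λI):
  rank(A − (1)·I) = 1, so dim ker(A − (1)·I) = n − 1 = 4

Summary:
  λ = 1: algebraic multiplicity = 5, geometric multiplicity = 4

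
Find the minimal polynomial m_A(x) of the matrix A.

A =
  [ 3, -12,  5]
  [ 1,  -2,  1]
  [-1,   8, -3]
x^3 + 2*x^2

The characteristic polynomial is χ_A(x) = x^2*(x + 2), so the eigenvalues are known. The minimal polynomial is
  m_A(x) = Π_λ (x − λ)^{k_λ}
where k_λ is the size of the *largest* Jordan block for λ (equivalently, the smallest k with (A − λI)^k v = 0 for every generalised eigenvector v of λ).

  λ = -2: largest Jordan block has size 1, contributing (x + 2)
  λ = 0: largest Jordan block has size 2, contributing (x − 0)^2

So m_A(x) = x^2*(x + 2) = x^3 + 2*x^2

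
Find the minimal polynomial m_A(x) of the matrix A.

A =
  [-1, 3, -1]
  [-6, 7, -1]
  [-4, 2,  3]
x^3 - 9*x^2 + 27*x - 27

The characteristic polynomial is χ_A(x) = (x - 3)^3, so the eigenvalues are known. The minimal polynomial is
  m_A(x) = Π_λ (x − λ)^{k_λ}
where k_λ is the size of the *largest* Jordan block for λ (equivalently, the smallest k with (A − λI)^k v = 0 for every generalised eigenvector v of λ).

  λ = 3: largest Jordan block has size 3, contributing (x − 3)^3

So m_A(x) = (x - 3)^3 = x^3 - 9*x^2 + 27*x - 27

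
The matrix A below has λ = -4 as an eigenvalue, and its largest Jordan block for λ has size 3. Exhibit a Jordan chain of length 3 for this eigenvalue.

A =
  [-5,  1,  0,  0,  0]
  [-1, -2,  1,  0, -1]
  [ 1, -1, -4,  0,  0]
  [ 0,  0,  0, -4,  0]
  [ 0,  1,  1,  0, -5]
A Jordan chain for λ = -4 of length 3:
v_1 = (1, 1, -1, 0, 0)ᵀ
v_2 = (1, 2, -1, 0, 1)ᵀ
v_3 = (0, 1, 0, 0, 0)ᵀ

Let N = A − (-4)·I. We want v_3 with N^3 v_3 = 0 but N^2 v_3 ≠ 0; then v_{j-1} := N · v_j for j = 3, …, 2.

Pick v_3 = (0, 1, 0, 0, 0)ᵀ.
Then v_2 = N · v_3 = (1, 2, -1, 0, 1)ᵀ.
Then v_1 = N · v_2 = (1, 1, -1, 0, 0)ᵀ.

Sanity check: (A − (-4)·I) v_1 = (0, 0, 0, 0, 0)ᵀ = 0. ✓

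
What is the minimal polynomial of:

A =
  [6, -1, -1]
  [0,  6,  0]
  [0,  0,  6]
x^2 - 12*x + 36

The characteristic polynomial is χ_A(x) = (x - 6)^3, so the eigenvalues are known. The minimal polynomial is
  m_A(x) = Π_λ (x − λ)^{k_λ}
where k_λ is the size of the *largest* Jordan block for λ (equivalently, the smallest k with (A − λI)^k v = 0 for every generalised eigenvector v of λ).

  λ = 6: largest Jordan block has size 2, contributing (x − 6)^2

So m_A(x) = (x - 6)^2 = x^2 - 12*x + 36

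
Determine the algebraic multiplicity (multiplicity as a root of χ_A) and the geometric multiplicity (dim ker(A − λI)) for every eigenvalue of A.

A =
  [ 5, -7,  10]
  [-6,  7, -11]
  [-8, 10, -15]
λ = -1: alg = 3, geom = 1

Step 1 — factor the characteristic polynomial to read off the algebraic multiplicities:
  χ_A(x) = (x + 1)^3

Step 2 — compute geometric multiplicities via the rank-nullity identity g(λ) = n − rank(A − λI):
  rank(A − (-1)·I) = 2, so dim ker(A − (-1)·I) = n − 2 = 1

Summary:
  λ = -1: algebraic multiplicity = 3, geometric multiplicity = 1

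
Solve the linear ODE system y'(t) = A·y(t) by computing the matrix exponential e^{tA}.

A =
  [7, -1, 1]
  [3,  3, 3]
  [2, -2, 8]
e^{tA} =
  [t*exp(6*t) + exp(6*t), -t*exp(6*t), t*exp(6*t)]
  [3*t*exp(6*t), -3*t*exp(6*t) + exp(6*t), 3*t*exp(6*t)]
  [2*t*exp(6*t), -2*t*exp(6*t), 2*t*exp(6*t) + exp(6*t)]

Strategy: write A = P · J · P⁻¹ where J is a Jordan canonical form, so e^{tA} = P · e^{tJ} · P⁻¹, and e^{tJ} can be computed block-by-block.

A has Jordan form
J =
  [6, 1, 0]
  [0, 6, 0]
  [0, 0, 6]
(up to reordering of blocks).

Per-block formulas:
  For a 1×1 block at λ = 6: exp(t · [6]) = [e^(6t)].
  For a 2×2 Jordan block J_2(6): exp(t · J_2(6)) = e^(6t)·(I + t·N), where N is the 2×2 nilpotent shift.

After assembling e^{tJ} and conjugating by P, we get:

e^{tA} =
  [t*exp(6*t) + exp(6*t), -t*exp(6*t), t*exp(6*t)]
  [3*t*exp(6*t), -3*t*exp(6*t) + exp(6*t), 3*t*exp(6*t)]
  [2*t*exp(6*t), -2*t*exp(6*t), 2*t*exp(6*t) + exp(6*t)]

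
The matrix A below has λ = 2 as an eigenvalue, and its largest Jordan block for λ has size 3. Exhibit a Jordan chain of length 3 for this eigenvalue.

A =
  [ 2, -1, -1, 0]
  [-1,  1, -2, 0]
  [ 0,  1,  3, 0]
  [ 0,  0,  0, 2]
A Jordan chain for λ = 2 of length 3:
v_1 = (1, 1, -1, 0)ᵀ
v_2 = (0, -1, 0, 0)ᵀ
v_3 = (1, 0, 0, 0)ᵀ

Let N = A − (2)·I. We want v_3 with N^3 v_3 = 0 but N^2 v_3 ≠ 0; then v_{j-1} := N · v_j for j = 3, …, 2.

Pick v_3 = (1, 0, 0, 0)ᵀ.
Then v_2 = N · v_3 = (0, -1, 0, 0)ᵀ.
Then v_1 = N · v_2 = (1, 1, -1, 0)ᵀ.

Sanity check: (A − (2)·I) v_1 = (0, 0, 0, 0)ᵀ = 0. ✓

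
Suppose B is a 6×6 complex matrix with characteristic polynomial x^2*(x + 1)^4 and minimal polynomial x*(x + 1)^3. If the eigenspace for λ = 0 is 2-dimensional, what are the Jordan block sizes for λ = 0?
Block sizes for λ = 0: [1, 1]

Step 1 — from the characteristic polynomial, algebraic multiplicity of λ = 0 is 2. From dim ker(B − (0)·I) = 2, there are exactly 2 Jordan blocks for λ = 0.
Step 2 — from the minimal polynomial, the factor (x − 0) tells us the largest block for λ = 0 has size 1.
Step 3 — with total size 2, 2 blocks, and largest block 1, the block sizes (in nonincreasing order) are [1, 1].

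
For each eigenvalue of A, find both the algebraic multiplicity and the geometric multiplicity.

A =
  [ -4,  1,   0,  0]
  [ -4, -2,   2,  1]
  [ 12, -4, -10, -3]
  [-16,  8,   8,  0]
λ = -4: alg = 4, geom = 2

Step 1 — factor the characteristic polynomial to read off the algebraic multiplicities:
  χ_A(x) = (x + 4)^4

Step 2 — compute geometric multiplicities via the rank-nullity identity g(λ) = n − rank(A − λI):
  rank(A − (-4)·I) = 2, so dim ker(A − (-4)·I) = n − 2 = 2

Summary:
  λ = -4: algebraic multiplicity = 4, geometric multiplicity = 2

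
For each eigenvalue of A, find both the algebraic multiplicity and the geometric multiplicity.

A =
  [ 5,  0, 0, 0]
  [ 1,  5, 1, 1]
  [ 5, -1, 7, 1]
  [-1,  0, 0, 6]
λ = 5: alg = 1, geom = 1; λ = 6: alg = 3, geom = 2

Step 1 — factor the characteristic polynomial to read off the algebraic multiplicities:
  χ_A(x) = (x - 6)^3*(x - 5)

Step 2 — compute geometric multiplicities via the rank-nullity identity g(λ) = n − rank(A − λI):
  rank(A − (5)·I) = 3, so dim ker(A − (5)·I) = n − 3 = 1
  rank(A − (6)·I) = 2, so dim ker(A − (6)·I) = n − 2 = 2

Summary:
  λ = 5: algebraic multiplicity = 1, geometric multiplicity = 1
  λ = 6: algebraic multiplicity = 3, geometric multiplicity = 2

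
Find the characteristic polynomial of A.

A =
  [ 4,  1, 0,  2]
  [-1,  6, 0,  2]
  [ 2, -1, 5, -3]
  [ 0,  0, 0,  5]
x^4 - 20*x^3 + 150*x^2 - 500*x + 625

Expanding det(x·I − A) (e.g. by cofactor expansion or by noting that A is similar to its Jordan form J, which has the same characteristic polynomial as A) gives
  χ_A(x) = x^4 - 20*x^3 + 150*x^2 - 500*x + 625
which factors as (x - 5)^4. The eigenvalues (with algebraic multiplicities) are λ = 5 with multiplicity 4.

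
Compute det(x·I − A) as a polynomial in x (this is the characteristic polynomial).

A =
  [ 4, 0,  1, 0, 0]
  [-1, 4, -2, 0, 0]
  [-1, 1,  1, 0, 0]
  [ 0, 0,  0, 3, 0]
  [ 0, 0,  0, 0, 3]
x^5 - 15*x^4 + 90*x^3 - 270*x^2 + 405*x - 243

Expanding det(x·I − A) (e.g. by cofactor expansion or by noting that A is similar to its Jordan form J, which has the same characteristic polynomial as A) gives
  χ_A(x) = x^5 - 15*x^4 + 90*x^3 - 270*x^2 + 405*x - 243
which factors as (x - 3)^5. The eigenvalues (with algebraic multiplicities) are λ = 3 with multiplicity 5.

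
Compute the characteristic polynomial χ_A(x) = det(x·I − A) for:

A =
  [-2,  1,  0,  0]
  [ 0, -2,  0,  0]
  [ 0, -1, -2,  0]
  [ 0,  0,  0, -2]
x^4 + 8*x^3 + 24*x^2 + 32*x + 16

Expanding det(x·I − A) (e.g. by cofactor expansion or by noting that A is similar to its Jordan form J, which has the same characteristic polynomial as A) gives
  χ_A(x) = x^4 + 8*x^3 + 24*x^2 + 32*x + 16
which factors as (x + 2)^4. The eigenvalues (with algebraic multiplicities) are λ = -2 with multiplicity 4.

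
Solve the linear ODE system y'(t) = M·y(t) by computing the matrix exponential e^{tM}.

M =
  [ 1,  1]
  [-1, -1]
e^{tM} =
  [t + 1, t]
  [-t, 1 - t]

Strategy: write M = P · J · P⁻¹ where J is a Jordan canonical form, so e^{tM} = P · e^{tJ} · P⁻¹, and e^{tJ} can be computed block-by-block.

M has Jordan form
J =
  [0, 1]
  [0, 0]
(up to reordering of blocks).

Per-block formulas:
  For a 2×2 Jordan block J_2(0): exp(t · J_2(0)) = e^(0t)·(I + t·N), where N is the 2×2 nilpotent shift.

After assembling e^{tJ} and conjugating by P, we get:

e^{tM} =
  [t + 1, t]
  [-t, 1 - t]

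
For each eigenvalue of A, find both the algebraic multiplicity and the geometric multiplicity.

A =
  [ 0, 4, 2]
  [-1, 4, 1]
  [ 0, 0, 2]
λ = 2: alg = 3, geom = 2

Step 1 — factor the characteristic polynomial to read off the algebraic multiplicities:
  χ_A(x) = (x - 2)^3

Step 2 — compute geometric multiplicities via the rank-nullity identity g(λ) = n − rank(A − λI):
  rank(A − (2)·I) = 1, so dim ker(A − (2)·I) = n − 1 = 2

Summary:
  λ = 2: algebraic multiplicity = 3, geometric multiplicity = 2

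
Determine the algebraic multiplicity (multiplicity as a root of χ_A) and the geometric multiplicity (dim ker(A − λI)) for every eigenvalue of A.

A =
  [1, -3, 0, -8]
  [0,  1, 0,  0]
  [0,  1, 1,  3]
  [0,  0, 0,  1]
λ = 1: alg = 4, geom = 2

Step 1 — factor the characteristic polynomial to read off the algebraic multiplicities:
  χ_A(x) = (x - 1)^4

Step 2 — compute geometric multiplicities via the rank-nullity identity g(λ) = n − rank(A − λI):
  rank(A − (1)·I) = 2, so dim ker(A − (1)·I) = n − 2 = 2

Summary:
  λ = 1: algebraic multiplicity = 4, geometric multiplicity = 2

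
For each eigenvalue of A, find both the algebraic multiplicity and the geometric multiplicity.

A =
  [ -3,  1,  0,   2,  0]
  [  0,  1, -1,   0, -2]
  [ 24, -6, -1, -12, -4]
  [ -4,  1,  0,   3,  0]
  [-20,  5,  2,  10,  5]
λ = 1: alg = 5, geom = 3

Step 1 — factor the characteristic polynomial to read off the algebraic multiplicities:
  χ_A(x) = (x - 1)^5

Step 2 — compute geometric multiplicities via the rank-nullity identity g(λ) = n − rank(A − λI):
  rank(A − (1)·I) = 2, so dim ker(A − (1)·I) = n − 2 = 3

Summary:
  λ = 1: algebraic multiplicity = 5, geometric multiplicity = 3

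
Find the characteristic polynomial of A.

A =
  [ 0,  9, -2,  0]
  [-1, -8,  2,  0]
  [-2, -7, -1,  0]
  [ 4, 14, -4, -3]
x^4 + 12*x^3 + 54*x^2 + 108*x + 81

Expanding det(x·I − A) (e.g. by cofactor expansion or by noting that A is similar to its Jordan form J, which has the same characteristic polynomial as A) gives
  χ_A(x) = x^4 + 12*x^3 + 54*x^2 + 108*x + 81
which factors as (x + 3)^4. The eigenvalues (with algebraic multiplicities) are λ = -3 with multiplicity 4.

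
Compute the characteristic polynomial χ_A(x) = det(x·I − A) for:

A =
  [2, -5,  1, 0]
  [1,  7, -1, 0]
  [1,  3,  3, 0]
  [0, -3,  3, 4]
x^4 - 16*x^3 + 96*x^2 - 256*x + 256

Expanding det(x·I − A) (e.g. by cofactor expansion or by noting that A is similar to its Jordan form J, which has the same characteristic polynomial as A) gives
  χ_A(x) = x^4 - 16*x^3 + 96*x^2 - 256*x + 256
which factors as (x - 4)^4. The eigenvalues (with algebraic multiplicities) are λ = 4 with multiplicity 4.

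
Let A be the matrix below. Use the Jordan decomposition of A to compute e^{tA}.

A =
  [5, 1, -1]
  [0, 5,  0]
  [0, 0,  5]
e^{tA} =
  [exp(5*t), t*exp(5*t), -t*exp(5*t)]
  [0, exp(5*t), 0]
  [0, 0, exp(5*t)]

Strategy: write A = P · J · P⁻¹ where J is a Jordan canonical form, so e^{tA} = P · e^{tJ} · P⁻¹, and e^{tJ} can be computed block-by-block.

A has Jordan form
J =
  [5, 1, 0]
  [0, 5, 0]
  [0, 0, 5]
(up to reordering of blocks).

Per-block formulas:
  For a 2×2 Jordan block J_2(5): exp(t · J_2(5)) = e^(5t)·(I + t·N), where N is the 2×2 nilpotent shift.
  For a 1×1 block at λ = 5: exp(t · [5]) = [e^(5t)].

After assembling e^{tJ} and conjugating by P, we get:

e^{tA} =
  [exp(5*t), t*exp(5*t), -t*exp(5*t)]
  [0, exp(5*t), 0]
  [0, 0, exp(5*t)]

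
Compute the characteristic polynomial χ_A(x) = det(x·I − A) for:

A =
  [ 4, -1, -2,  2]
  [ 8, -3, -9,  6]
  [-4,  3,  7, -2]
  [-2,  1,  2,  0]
x^4 - 8*x^3 + 24*x^2 - 32*x + 16

Expanding det(x·I − A) (e.g. by cofactor expansion or by noting that A is similar to its Jordan form J, which has the same characteristic polynomial as A) gives
  χ_A(x) = x^4 - 8*x^3 + 24*x^2 - 32*x + 16
which factors as (x - 2)^4. The eigenvalues (with algebraic multiplicities) are λ = 2 with multiplicity 4.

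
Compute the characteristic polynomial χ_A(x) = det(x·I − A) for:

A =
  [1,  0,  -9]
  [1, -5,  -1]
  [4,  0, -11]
x^3 + 15*x^2 + 75*x + 125

Expanding det(x·I − A) (e.g. by cofactor expansion or by noting that A is similar to its Jordan form J, which has the same characteristic polynomial as A) gives
  χ_A(x) = x^3 + 15*x^2 + 75*x + 125
which factors as (x + 5)^3. The eigenvalues (with algebraic multiplicities) are λ = -5 with multiplicity 3.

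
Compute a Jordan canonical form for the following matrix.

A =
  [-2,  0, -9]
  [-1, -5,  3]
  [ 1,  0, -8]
J_2(-5) ⊕ J_1(-5)

The characteristic polynomial is
  det(x·I − A) = x^3 + 15*x^2 + 75*x + 125 = (x + 5)^3

Eigenvalues and multiplicities (the geometric multiplicity of λ is n − rank(A − λI), which equals the number of Jordan blocks for λ):
  λ = -5: algebraic multiplicity = 3, geometric multiplicity = 2

Determining the block sizes for each eigenvalue:
  λ = -5: 2 blocks summing to 3 forces exactly one block of size 2 and the rest size 1 → block sizes [2, 1]

Assembling the blocks gives a Jordan form
J =
  [-5,  1,  0]
  [ 0, -5,  0]
  [ 0,  0, -5]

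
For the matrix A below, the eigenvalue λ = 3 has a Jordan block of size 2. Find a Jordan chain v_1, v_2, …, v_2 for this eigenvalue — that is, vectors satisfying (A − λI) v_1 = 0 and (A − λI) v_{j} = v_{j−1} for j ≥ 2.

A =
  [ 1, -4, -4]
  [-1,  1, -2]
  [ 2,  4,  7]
A Jordan chain for λ = 3 of length 2:
v_1 = (-2, -1, 2)ᵀ
v_2 = (1, 0, 0)ᵀ

Let N = A − (3)·I. We want v_2 with N^2 v_2 = 0 but N^1 v_2 ≠ 0; then v_{j-1} := N · v_j for j = 2, …, 2.

Pick v_2 = (1, 0, 0)ᵀ.
Then v_1 = N · v_2 = (-2, -1, 2)ᵀ.

Sanity check: (A − (3)·I) v_1 = (0, 0, 0)ᵀ = 0. ✓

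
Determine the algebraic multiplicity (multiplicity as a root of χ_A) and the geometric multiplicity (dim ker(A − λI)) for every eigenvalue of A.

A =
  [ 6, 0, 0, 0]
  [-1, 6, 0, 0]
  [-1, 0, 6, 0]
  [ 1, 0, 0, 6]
λ = 6: alg = 4, geom = 3

Step 1 — factor the characteristic polynomial to read off the algebraic multiplicities:
  χ_A(x) = (x - 6)^4

Step 2 — compute geometric multiplicities via the rank-nullity identity g(λ) = n − rank(A − λI):
  rank(A − (6)·I) = 1, so dim ker(A − (6)·I) = n − 1 = 3

Summary:
  λ = 6: algebraic multiplicity = 4, geometric multiplicity = 3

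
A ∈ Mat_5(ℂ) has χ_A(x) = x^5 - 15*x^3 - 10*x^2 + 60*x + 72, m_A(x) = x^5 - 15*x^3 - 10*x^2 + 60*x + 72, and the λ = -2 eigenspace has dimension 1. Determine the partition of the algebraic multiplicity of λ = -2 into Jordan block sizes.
Block sizes for λ = -2: [3]

Step 1 — from the characteristic polynomial, algebraic multiplicity of λ = -2 is 3. From dim ker(A − (-2)·I) = 1, there are exactly 1 Jordan blocks for λ = -2.
Step 2 — from the minimal polynomial, the factor (x + 2)^3 tells us the largest block for λ = -2 has size 3.
Step 3 — with total size 3, 1 blocks, and largest block 3, the block sizes (in nonincreasing order) are [3].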